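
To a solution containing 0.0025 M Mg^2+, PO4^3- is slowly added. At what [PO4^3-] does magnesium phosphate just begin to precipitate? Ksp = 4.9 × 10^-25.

5.6 × 10^-9 M

Mg3(PO4)2(s) <=> 3 Mg^2+(aq) + 2 PO4^3-(aq)
Ksp = [Mg^2+]^3[PO4^3-]^2
Precipitation begins when Q = Ksp. With [Mg^2+] = 0.0025 M:
4.9 × 10^-25 = (0.0025)^3 × [PO4^3-]^2
[PO4^3-] = (4.9 × 10^-25 / 1.56 × 10^-8)^(1/2) = 5.6 × 10^-9 M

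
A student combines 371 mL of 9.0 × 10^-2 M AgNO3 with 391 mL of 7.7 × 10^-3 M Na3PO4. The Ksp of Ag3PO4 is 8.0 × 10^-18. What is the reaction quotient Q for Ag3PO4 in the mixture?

Q ≈ 3.3 × 10^-7

Total volume = 371 + 391 = 762 mL.
[Ag^+] = 9.0 × 10^-2 × (371/762) = 4.38 × 10^-2 M
[PO4^3-] = 7.7 × 10^-3 × (391/762) = 3.95 × 10^-3 M
Ag3PO4(s) ⇌ 3 Ag^+ + PO4^3-, so Q = [Ag^+]^3[PO4^3-]
Q = (4.38 × 10^-2)^3(3.95 x 10^-3) = 3.3 × 10^-7
Q > Ksp, so Ag3PO4 will precipitate.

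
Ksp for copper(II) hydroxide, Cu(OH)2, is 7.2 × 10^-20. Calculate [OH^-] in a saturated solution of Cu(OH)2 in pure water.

[OH^-] = 5.2 x 10^-7 M

Cu(OH)2(s) ⇌ Cu^2+(aq) + 2 OH^-(aq)
Ksp = [Cu^2+][OH^-]^2
For each mole of Cu(OH)2 that dissolves: [Cu^2+] = s, [OH^-] = 2s.
So Ksp = s × (2s)^2 = 4s^3
Solving, s = (7.2 × 10^-20/4)^(1/3) = 2.62 × 10^-7 M
[OH^-] = 2s = 5.2 × 10^-7 M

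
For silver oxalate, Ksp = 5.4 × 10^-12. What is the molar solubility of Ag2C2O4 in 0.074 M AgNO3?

Ag2C2O4(s) ⇌ 2 Ag^+(aq) + C2O4^2-(aq)
Ksp = [Ag^+]^2[C2O4^2-]
Let s be the molar solubility in this solution. [Ag^+] = 0.074 + 2s ≈ 0.074, [C2O4^2-] = s (since Ag^+ from AgNO3 dominates).
Ksp ≈ (0.074)^2 × s
s = 9.9 × 10^-10 M
Check: 2s = 2.0 × 10^-9 ≪ 0.074, so the approximation is valid.

9.9 × 10^-10 M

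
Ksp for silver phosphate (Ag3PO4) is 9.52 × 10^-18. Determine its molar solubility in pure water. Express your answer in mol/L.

2.44e-5 M

Ag3PO4(s) ⇌ 3 Ag^+ + PO4^3-
Ksp = [Ag^+]^3[PO4^3-]
With molar solubility s: [Ag^+] = 3s, [PO4^3-] = s.
Ksp = (3s)^3s = 27s^4
Solving, s = (9.52 × 10^-18/27)^(1/4) = 2.44 x 10^-5 M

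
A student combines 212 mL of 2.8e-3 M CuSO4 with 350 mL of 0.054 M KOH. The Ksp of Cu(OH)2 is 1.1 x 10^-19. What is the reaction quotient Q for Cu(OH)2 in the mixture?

Q = 1.2 × 10^-6

Total volume = 212 + 350 = 562 mL.
[Cu^2+] = 2.8 x 10^-3 × (212/562) = 1.06 x 10^-3 M
[OH^-] = 5.4 x 10^-2 × (350/562) = 3.36 x 10^-2 M
Cu(OH)2(s) ⇌ Cu^2+(aq) + 2 OH^-(aq), so Q = [Cu^2+][OH^-]^2
Q = (1.06 × 10^-3)(3.36 x 10^-2)^2 = 1.2 × 10^-6
Q > Ksp, so Cu(OH)2 will precipitate.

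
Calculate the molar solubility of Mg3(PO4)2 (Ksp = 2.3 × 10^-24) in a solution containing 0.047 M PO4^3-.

Mg3(PO4)2(s) ⇌ 3 Mg^2+ + 2 PO4^3-
Ksp = [Mg^2+]^3[PO4^3-]^2
Let s = moles of Mg3(PO4)2 that dissolve per litre. [Mg^2+] = 3s, [PO4^3-] = 0.047 + 2s ≈ 0.047 (Ksp is small, so little additional dissolves).
Ksp ≈ (3s)^3 × (0.047)^2
s = 3.4 × 10^-8 M
Check: 2s = 6.8 × 10^-8 ≪ 0.047, so the approximation is valid.

s = 3.4 × 10^-8 M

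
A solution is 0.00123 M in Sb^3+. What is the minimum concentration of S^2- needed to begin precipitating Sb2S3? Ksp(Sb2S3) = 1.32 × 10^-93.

Sb2S3(s) ⇌ 2 Sb^3+ + 3 S^2-
Ksp = [Sb^3+]^2[S^2-]^3
Precipitation begins when Q = Ksp. With [Sb^3+] = 0.00123 M:
1.32 × 10^-93 = (0.00123)^2 × [S^2-]^3
[S^2-] = (1.32 × 10^-93 / 1.513 x 10^-6)^(1/3) = 9.56 × 10^-30 M

[S^2-] = 9.56e-30 M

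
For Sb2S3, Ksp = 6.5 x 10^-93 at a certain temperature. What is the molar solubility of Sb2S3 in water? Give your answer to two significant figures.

s = 1.4 × 10^-19 M

Sb2S3(s) ⇌ 2 Sb^3+(aq) + 3 S^2-(aq)
Ksp = [Sb^3+]^2[S^2-]^3
If s mol/L of Sb2S3 dissolves, [Sb^3+] = 2s and [S^2-] = 3s.
Ksp = (2s)^2(3s)^3 = 108s^5
s^5 = 6.5 x 10^-93 / 108, so s = 1.4 × 10^-19 M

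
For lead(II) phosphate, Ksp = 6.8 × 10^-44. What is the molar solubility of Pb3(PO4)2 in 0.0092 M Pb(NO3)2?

Pb3(PO4)2(s) <=> 3 Pb^2+ + 2 PO4^3-
Ksp = [Pb^2+]^3[PO4^3-]^2
If s mol/L dissolves here, [Pb^2+] = 0.0092 + 3s ≈ 0.0092, [PO4^3-] = 2s (common-ion effect: Pb^2+ is already 0.0092 M).
Ksp ≈ (0.0092)^3 × (2s)^2
s = 1.5 × 10^-19 M
Check: 3s = 4.4 × 10^-19 ≪ 0.0092, so the approximation is valid.

s = 1.5 x 10^-19 M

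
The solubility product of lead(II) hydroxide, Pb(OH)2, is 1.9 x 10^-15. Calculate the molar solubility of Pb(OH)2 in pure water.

Pb(OH)2(s) ⇌ Pb^2+ + 2 OH^-
Ksp = [Pb^2+][OH^-]^2
With molar solubility s: [Pb^2+] = s, [OH^-] = 2s.
Substituting: Ksp = s(2s)^2 = 4s^3
s = (1.9 x 10^-15 / 4)^(1/3) = 7.8 x 10^-6 M

s = 7.8e-6 M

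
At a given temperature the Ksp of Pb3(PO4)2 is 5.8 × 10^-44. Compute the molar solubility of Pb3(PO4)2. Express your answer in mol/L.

Pb3(PO4)2(s) ⇌ 3 Pb^2+ + 2 PO4^3-
Ksp = [Pb^2+]^3[PO4^3-]^2
For each mole of Pb3(PO4)2 that dissolves: [Pb^2+] = 3s, [PO4^3-] = 2s.
Substituting: Ksp = (3s)^3(2s)^2 = 108s^5
s = (5.8 × 10^-44 / 108)^(1/5) = 8.8 × 10^-10 M

s ≈ 8.8 × 10^-10 M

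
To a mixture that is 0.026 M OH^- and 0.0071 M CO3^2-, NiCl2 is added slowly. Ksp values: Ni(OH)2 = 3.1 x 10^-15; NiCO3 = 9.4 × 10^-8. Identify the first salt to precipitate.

Ni(OH)2

Precipitation of each salt starts when its ion product equals its Ksp.
For Ni(OH)2: 3.1 x 10^-15 = (0.026)^2 × [Ni^2+]  ⇒  [Ni^2+] = 4.6 × 10^-12 M.
For NiCO3: 9.4 × 10^-8 = 0.0071 × [Ni^2+]  ⇒  [Ni^2+] = 1.3 x 10^-5 M.
The salt with the lower threshold [Ni^2+] precipitates first: Ni(OH)2.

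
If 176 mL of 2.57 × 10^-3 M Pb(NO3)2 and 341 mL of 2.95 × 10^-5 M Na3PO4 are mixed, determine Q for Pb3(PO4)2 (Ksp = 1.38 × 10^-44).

Total volume = 176 + 341 = 517 mL.
[Pb^2+] = 2.57 x 10^-3 × (176/517) = 8.749 x 10^-4 M
[PO4^3-] = 2.95 × 10^-5 × (341/517) = 1.946 × 10^-5 M
Pb3(PO4)2(s) ⇌ 3 Pb^2+ + 2 PO4^3-, so Q = [Pb^2+]^3[PO4^3-]^2
Q = (8.749 x 10^-4)^3(1.946 x 10^-5)^2 = 2.54 × 10^-19
Q > Ksp, so Pb3(PO4)2 will precipitate.

Q ≈ 2.54e-19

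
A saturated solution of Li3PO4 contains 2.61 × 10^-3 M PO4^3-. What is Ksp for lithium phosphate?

Li3PO4(s) <=> 3 Li^+(aq) + PO4^3-(aq)
Stoichiometry gives [Li^+] = (3/1)[PO4^3-] = 7.830 x 10^-3 M.
Ksp = [Li^+]^3[PO4^3-]
Ksp = (7.830 × 10^-3)^3 × 2.61 × 10^-3 = 1.25 × 10^-9

Ksp ≈ 1.25 × 10^-9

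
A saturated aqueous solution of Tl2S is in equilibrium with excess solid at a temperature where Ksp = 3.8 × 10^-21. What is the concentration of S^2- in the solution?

[S^2-] ≈ 9.8 × 10^-8 M

Tl2S(s) ⇌ 2 Tl^+ + S^2-
Ksp = [Tl^+]^2[S^2-]
For each mole of Tl2S that dissolves: [Tl^+] = 2s, [S^2-] = s.
Substituting: Ksp = (2s)^2s = 4s^3
Solving, s = (3.8 × 10^-21/4)^(1/3) = 9.83 × 10^-8 M
[S^2-] = s = 9.8 x 10^-8 M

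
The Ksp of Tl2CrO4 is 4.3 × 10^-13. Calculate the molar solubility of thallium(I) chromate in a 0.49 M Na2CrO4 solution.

Tl2CrO4(s) <=> 2 Tl^+(aq) + CrO4^2-(aq)
Ksp = [Tl^+]^2[CrO4^2-]
Let s = moles of Tl2CrO4 that dissolve per litre. [Tl^+] = 2s, [CrO4^2-] = 0.49 + s ≈ 0.49 (common-ion effect: CrO4^2- is already 0.49 M).
Ksp ≈ (2s)^2 × 0.49
s = 4.7 x 10^-7 M
Check: s = 4.7 × 10^-7 ≪ 0.49, so the approximation is valid.

s ≈ 4.7 × 10^-7 M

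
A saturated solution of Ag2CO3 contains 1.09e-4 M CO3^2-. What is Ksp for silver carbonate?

5.18 × 10^-12

Ag2CO3(s) ⇌ 2 Ag^+(aq) + CO3^2-(aq)
Stoichiometry gives [Ag^+] = (2/1)[CO3^2-] = 2.180 x 10^-4 M.
Ksp = [Ag^+]^2[CO3^2-]
Ksp = (2.180 x 10^-4)^2 × 1.09 × 10^-4 = 5.18 × 10^-12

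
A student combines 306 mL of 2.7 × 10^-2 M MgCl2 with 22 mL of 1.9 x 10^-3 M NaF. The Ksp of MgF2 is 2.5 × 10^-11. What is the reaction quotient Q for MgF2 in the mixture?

Total volume = 306 + 22 = 328 mL.
[Mg^2+] = 2.7 x 10^-2 × (306/328) = 2.52 × 10^-2 M
[F^-] = 1.9 × 10^-3 × (22/328) = 1.27 × 10^-4 M
MgF2(s) <=> Mg^2+ + 2 F^-, so Q = [Mg^2+][F^-]^2
Q = (2.52 × 10^-2)(1.27 x 10^-4)^2 = 4.1 × 10^-10
Q > Ksp, so MgF2 will precipitate.

4.1 × 10^-10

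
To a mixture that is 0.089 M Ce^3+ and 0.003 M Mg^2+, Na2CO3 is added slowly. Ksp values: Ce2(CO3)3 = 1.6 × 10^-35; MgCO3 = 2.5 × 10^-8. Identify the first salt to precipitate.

Ce2(CO3)3

Precipitation of each salt starts when its ion product equals its Ksp.
For Ce2(CO3)3: 1.6 × 10^-35 = (0.089)^2 × [CO3^2-]^3  ⇒  [CO3^2-] = 1.3 x 10^-11 M.
For MgCO3: 2.5 × 10^-8 = 0.003 × [CO3^2-]  ⇒  [CO3^2-] = 8.3 x 10^-6 M.
The salt with the lower threshold [CO3^2-] precipitates first: Ce2(CO3)3.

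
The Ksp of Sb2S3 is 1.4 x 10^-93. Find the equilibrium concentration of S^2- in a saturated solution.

Sb2S3(s) ⇌ 2 Sb^3+ + 3 S^2-
Ksp = [Sb^3+]^2[S^2-]^3
For each mole of Sb2S3 that dissolves: [Sb^3+] = 2s, [S^2-] = 3s.
So Ksp = (2s)^2 × (3s)^3 = 108s^5
s^5 = 1.4 x 10^-93 / 108, so s = 1.05 × 10^-19 M
[S^2-] = 3s = 3.2 × 10^-19 M

[S^2-] = 3.2 × 10^-19 M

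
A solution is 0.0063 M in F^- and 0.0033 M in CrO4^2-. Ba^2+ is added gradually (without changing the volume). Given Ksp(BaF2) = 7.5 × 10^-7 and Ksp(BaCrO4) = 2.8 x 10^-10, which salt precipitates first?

Precipitation of each salt starts when its ion product equals its Ksp.
For BaF2: 7.5 × 10^-7 = (0.0063)^2 × [Ba^2+]  ⇒  [Ba^2+] = 1.9 x 10^-2 M.
For BaCrO4: 2.8 x 10^-10 = 0.0033 × [Ba^2+]  ⇒  [Ba^2+] = 8.5 × 10^-8 M.
The salt with the lower threshold [Ba^2+] precipitates first: BaCrO4.

BaCrO4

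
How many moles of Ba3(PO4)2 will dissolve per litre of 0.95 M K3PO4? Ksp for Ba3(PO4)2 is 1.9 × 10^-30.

4.3 x 10^-11 M

Ba3(PO4)2(s) ⇌ 3 Ba^2+(aq) + 2 PO4^3-(aq)
Ksp = [Ba^2+]^3[PO4^3-]^2
Let s = moles of Ba3(PO4)2 that dissolve per litre. [Ba^2+] = 3s, [PO4^3-] = 0.95 + 2s ≈ 0.95 (Ksp is small, so little additional dissolves).
Ksp ≈ (3s)^3 × (0.95)^2
s = 4.3 x 10^-11 M
Check: 2s = 8.5 × 10^-11 ≪ 0.95, so the approximation is valid.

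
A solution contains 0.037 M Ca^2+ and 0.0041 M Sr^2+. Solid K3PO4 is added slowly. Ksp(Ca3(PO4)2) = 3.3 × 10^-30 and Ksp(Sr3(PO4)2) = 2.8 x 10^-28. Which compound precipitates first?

Ca3(PO4)2

Each salt begins to precipitate when Q = Ksp, i.e. when [PO4^3-] reaches its threshold.
For Ca3(PO4)2: 3.3 × 10^-30 = (0.037)^3 × [PO4^3-]^2  ⇒  [PO4^3-] = 2.6 × 10^-13 M.
For Sr3(PO4)2: 2.8 x 10^-28 = (0.0041)^3 × [PO4^3-]^2  ⇒  [PO4^3-] = 6.4 x 10^-11 M.
The salt with the lower threshold [PO4^3-] precipitates first: Ca3(PO4)2.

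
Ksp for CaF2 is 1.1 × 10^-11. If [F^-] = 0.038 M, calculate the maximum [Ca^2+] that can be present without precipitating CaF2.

CaF2(s) <=> Ca^2+(aq) + 2 F^-(aq)
Ksp = [Ca^2+][F^-]^2
Precipitation begins when Q = Ksp. With [F^-] = 0.038 M:
1.1 × 10^-11 = (0.038)^2 × [Ca^2+]
[Ca^2+] = (1.1 × 10^-11 / 1.44 x 10^-3) = 7.6 x 10^-9 M

[Ca^2+] ≈ 7.6 × 10^-9 M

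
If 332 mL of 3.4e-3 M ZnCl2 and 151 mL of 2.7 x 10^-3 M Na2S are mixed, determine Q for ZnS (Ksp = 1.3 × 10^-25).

Total volume = 332 + 151 = 483 mL.
[Zn^2+] = 3.4 x 10^-3 × (332/483) = 2.34 × 10^-3 M
[S^2-] = 2.7 x 10^-3 × (151/483) = 8.44 x 10^-4 M
ZnS(s) <=> Zn^2+ + S^2-, so Q = [Zn^2+][S^2-]
Q = (2.34 × 10^-3)(8.44 x 10^-4) = 2.0 × 10^-6
Q > Ksp, so ZnS will precipitate.

Q = 2.0 × 10^-6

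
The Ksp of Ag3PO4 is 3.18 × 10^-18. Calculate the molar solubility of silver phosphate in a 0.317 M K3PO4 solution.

s ≈ 7.19e-7 M

Ag3PO4(s) <=> 3 Ag^+ + PO4^3-
Ksp = [Ag^+]^3[PO4^3-]
If s mol/L dissolves here, [Ag^+] = 3s, [PO4^3-] = 0.317 + s ≈ 0.317 (common-ion effect: PO4^3- is already 0.317 M).
Ksp ≈ (3s)^3 × 0.317
s = 7.19 x 10^-7 M
Check: s = 7.2 × 10^-7 ≪ 0.317, so the approximation is valid.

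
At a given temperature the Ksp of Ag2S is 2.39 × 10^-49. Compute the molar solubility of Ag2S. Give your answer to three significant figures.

Ag2S(s) ⇌ 2 Ag^+(aq) + S^2-(aq)
Ksp = [Ag^+]^2[S^2-]
With molar solubility s: [Ag^+] = 2s, [S^2-] = s.
So Ksp = (2s)^2 × s = 4s^3
s = (2.39 × 10^-49 / 4)^(1/3) = 3.91 × 10^-17 M

3.91e-17 M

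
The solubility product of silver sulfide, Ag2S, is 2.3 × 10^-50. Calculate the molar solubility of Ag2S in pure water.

1.8e-17 M

Ag2S(s) <=> 2 Ag^+(aq) + S^2-(aq)
Ksp = [Ag^+]^2[S^2-]
For each mole of Ag2S that dissolves: [Ag^+] = 2s, [S^2-] = s.
Substituting: Ksp = (2s)^2s = 4s^3
s^3 = 2.3 × 10^-50 / 4, so s = 1.8 × 10^-17 M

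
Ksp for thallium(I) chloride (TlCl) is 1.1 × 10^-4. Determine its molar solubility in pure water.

1.0e-2 M

TlCl(s) ⇌ Tl^+ + Cl^-
Ksp = [Tl^+][Cl^-]
For each mole of TlCl that dissolves: [Tl^+] = s, [Cl^-] = s.
Ksp = s^2
s = √(1.1 × 10^-4) = 1.0 × 10^-2 M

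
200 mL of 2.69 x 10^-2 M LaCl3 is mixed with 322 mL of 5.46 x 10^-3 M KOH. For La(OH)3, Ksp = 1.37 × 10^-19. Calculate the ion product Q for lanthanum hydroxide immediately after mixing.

3.94 x 10^-10

Total volume = 200 + 322 = 522 mL.
[La^3+] = 2.69 × 10^-2 × (200/522) = 1.031 x 10^-2 M
[OH^-] = 5.46 x 10^-3 × (322/522) = 3.368 × 10^-3 M
La(OH)3(s) ⇌ La^3+(aq) + 3 OH^-(aq), so Q = [La^3+][OH^-]^3
Q = (1.031 × 10^-2)(3.368 × 10^-3)^3 = 3.94 × 10^-10
Q > Ksp, so La(OH)3 will precipitate.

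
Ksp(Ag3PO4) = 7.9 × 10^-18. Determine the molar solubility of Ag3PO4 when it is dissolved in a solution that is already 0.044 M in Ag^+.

Ag3PO4(s) ⇌ 3 Ag^+ + PO4^3-
Ksp = [Ag^+]^3[PO4^3-]
Let s = moles of Ag3PO4 that dissolve per litre. [Ag^+] = 0.044 + 3s ≈ 0.044, [PO4^3-] = s (common-ion effect: Ag^+ is already 0.044 M).
Ksp ≈ (0.044)^3 × s
s = 9.3 × 10^-14 M
Check: 3s = 2.8 × 10^-13 ≪ 0.044, so the approximation is valid.

s = 9.3e-14 M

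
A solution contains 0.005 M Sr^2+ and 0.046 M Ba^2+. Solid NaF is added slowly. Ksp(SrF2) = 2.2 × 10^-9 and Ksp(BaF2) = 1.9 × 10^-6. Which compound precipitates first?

SrF2

Precipitation of each salt starts when its ion product equals its Ksp.
For SrF2: 2.2 × 10^-9 = 0.005 × [F^-]^2  ⇒  [F^-] = 6.6 x 10^-4 M.
For BaF2: 1.9 × 10^-6 = 0.046 × [F^-]^2  ⇒  [F^-] = 6.4 × 10^-3 M.
The salt with the lower threshold [F^-] precipitates first: SrF2.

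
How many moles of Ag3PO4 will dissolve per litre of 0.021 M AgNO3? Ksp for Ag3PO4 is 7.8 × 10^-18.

8.4e-13 M

Ag3PO4(s) ⇌ 3 Ag^+(aq) + PO4^3-(aq)
Ksp = [Ag^+]^3[PO4^3-]
Let s be the molar solubility in this solution. [Ag^+] = 0.021 + 3s ≈ 0.021, [PO4^3-] = s (Ksp is small, so little additional dissolves).
Ksp ≈ (0.021)^3 × s
s = 8.4 × 10^-13 M
Check: 3s = 2.5 x 10^-12 ≪ 0.021, so the approximation is valid.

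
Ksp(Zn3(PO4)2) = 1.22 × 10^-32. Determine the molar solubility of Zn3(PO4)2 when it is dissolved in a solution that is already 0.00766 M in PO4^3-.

Zn3(PO4)2(s) ⇌ 3 Zn^2+ + 2 PO4^3-
Ksp = [Zn^2+]^3[PO4^3-]^2
Let s be the molar solubility in this solution. [Zn^2+] = 3s, [PO4^3-] = 0.00766 + 2s ≈ 0.00766 (Ksp is small, so little additional dissolves).
Ksp ≈ (3s)^3 × (0.00766)^2
s = 1.97 × 10^-10 M
Check: 2s = 3.9 x 10^-10 ≪ 0.00766, so the approximation is valid.

s ≈ 1.97 × 10^-10 M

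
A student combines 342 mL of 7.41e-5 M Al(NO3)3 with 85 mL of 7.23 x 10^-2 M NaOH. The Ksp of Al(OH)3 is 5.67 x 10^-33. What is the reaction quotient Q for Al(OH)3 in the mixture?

Total volume = 342 + 85 = 427 mL.
[Al^3+] = 7.41 × 10^-5 × (342/427) = 5.935 x 10^-5 M
[OH^-] = 7.23 × 10^-2 × (85/427) = 1.439 × 10^-2 M
Al(OH)3(s) <=> Al^3+ + 3 OH^-, so Q = [Al^3+][OH^-]^3
Q = (5.935 × 10^-5)(1.439 × 10^-2)^3 = 1.77 × 10^-10
Q > Ksp, so Al(OH)3 will precipitate.

Q ≈ 1.77 × 10^-10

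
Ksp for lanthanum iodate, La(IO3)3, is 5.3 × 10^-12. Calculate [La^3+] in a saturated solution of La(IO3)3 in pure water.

6.7 × 10^-4 M

La(IO3)3(s) ⇌ La^3+(aq) + 3 IO3^-(aq)
Ksp = [La^3+][IO3^-]^3
For each mole of La(IO3)3 that dissolves: [La^3+] = s, [IO3^-] = 3s.
So Ksp = s × (3s)^3 = 27s^4
s = (5.3 × 10^-12 / 27)^(1/4) = 6.66 × 10^-4 M
[La^3+] = s = 6.7 × 10^-4 M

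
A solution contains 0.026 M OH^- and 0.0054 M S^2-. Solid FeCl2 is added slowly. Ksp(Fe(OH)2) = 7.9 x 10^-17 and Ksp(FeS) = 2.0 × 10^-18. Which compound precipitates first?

Each salt begins to precipitate when Q = Ksp, i.e. when [Fe^2+] reaches its threshold.
For Fe(OH)2: 7.9 x 10^-17 = (0.026)^2 × [Fe^2+]  ⇒  [Fe^2+] = 1.2 × 10^-13 M.
For FeS: 2.0 × 10^-18 = 0.0054 × [Fe^2+]  ⇒  [Fe^2+] = 3.7 x 10^-16 M.
The salt with the lower threshold [Fe^2+] precipitates first: FeS.

FeS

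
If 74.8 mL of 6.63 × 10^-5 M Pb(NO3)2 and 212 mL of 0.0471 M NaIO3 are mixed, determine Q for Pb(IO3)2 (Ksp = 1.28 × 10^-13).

Q = 2.10 × 10^-8

Total volume = 74.8 + 212 = 286.8 mL.
[Pb^2+] = 6.63 x 10^-5 × (74.8/286.8) = 1.729 × 10^-5 M
[IO3^-] = 4.71 × 10^-2 × (212/286.8) = 3.482 × 10^-2 M
Pb(IO3)2(s) ⇌ Pb^2+(aq) + 2 IO3^-(aq), so Q = [Pb^2+][IO3^-]^2
Q = (1.729 × 10^-5)(3.482 x 10^-2)^2 = 2.10 × 10^-8
Q > Ksp, so Pb(IO3)2 will precipitate.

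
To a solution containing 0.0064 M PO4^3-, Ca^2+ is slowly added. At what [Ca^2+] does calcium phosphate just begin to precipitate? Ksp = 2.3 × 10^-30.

[Ca^2+] = 3.8e-9 M

Ca3(PO4)2(s) ⇌ 3 Ca^2+ + 2 PO4^3-
Ksp = [Ca^2+]^3[PO4^3-]^2
Precipitation begins when Q = Ksp. With [PO4^3-] = 0.0064 M:
2.3 × 10^-30 = (0.0064)^2 × [Ca^2+]^3
[Ca^2+] = (2.3 × 10^-30 / 4.10 × 10^-5)^(1/3) = 3.8 × 10^-9 M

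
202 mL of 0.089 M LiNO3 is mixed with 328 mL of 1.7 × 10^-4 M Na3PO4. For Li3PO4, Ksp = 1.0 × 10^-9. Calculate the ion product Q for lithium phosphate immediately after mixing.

Q = 4.1e-9

Total volume = 202 + 328 = 530 mL.
[Li^+] = 8.9 × 10^-2 × (202/530) = 3.39 × 10^-2 M
[PO4^3-] = 1.7 x 10^-4 × (328/530) = 1.05 × 10^-4 M
Li3PO4(s) ⇌ 3 Li^+(aq) + PO4^3-(aq), so Q = [Li^+]^3[PO4^3-]
Q = (3.39 x 10^-2)^3(1.05 × 10^-4) = 4.1 × 10^-9
Q > Ksp, so Li3PO4 will precipitate.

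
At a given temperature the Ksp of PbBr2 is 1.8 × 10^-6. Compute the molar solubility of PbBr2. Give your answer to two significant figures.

PbBr2(s) ⇌ Pb^2+(aq) + 2 Br^-(aq)
Ksp = [Pb^2+][Br^-]^2
With molar solubility s: [Pb^2+] = s, [Br^-] = 2s.
Substituting: Ksp = s(2s)^2 = 4s^3
s^3 = 1.8 × 10^-6 / 4, so s = 7.7 × 10^-3 M

s ≈ 7.7e-3 M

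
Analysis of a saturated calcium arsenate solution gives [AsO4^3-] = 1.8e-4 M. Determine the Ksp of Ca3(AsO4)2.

Ca3(AsO4)2(s) <=> 3 Ca^2+ + 2 AsO4^3-
Stoichiometry gives [Ca^2+] = (3/2)[AsO4^3-] = 2.70 x 10^-4 M.
Ksp = [Ca^2+]^3[AsO4^3-]^2
Ksp = (2.70 × 10^-4)^3 × (1.8 × 10^-4)^2 = 6.4 x 10^-19

Ksp ≈ 6.4e-19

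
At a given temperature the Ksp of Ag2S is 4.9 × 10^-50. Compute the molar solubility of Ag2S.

s ≈ 2.3e-17 M

Ag2S(s) <=> 2 Ag^+ + S^2-
Ksp = [Ag^+]^2[S^2-]
If s mol/L of Ag2S dissolves, [Ag^+] = 2s and [S^2-] = s.
Substituting: Ksp = (2s)^2s = 4s^3
Solving, s = (4.9 × 10^-50/4)^(1/3) = 2.3 x 10^-17 M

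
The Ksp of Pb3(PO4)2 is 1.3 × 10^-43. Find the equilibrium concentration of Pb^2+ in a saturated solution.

Pb3(PO4)2(s) ⇌ 3 Pb^2+ + 2 PO4^3-
Ksp = [Pb^2+]^3[PO4^3-]^2
Let s = molar solubility. Then [Pb^2+] = 3s and [PO4^3-] = 2s.
So Ksp = (3s)^3 × (2s)^2 = 108s^5
Solving, s = (1.3 × 10^-43/108)^(1/5) = 1.04 × 10^-9 M
[Pb^2+] = 3s = 3.1 × 10^-9 M

[Pb^2+] ≈ 3.1e-9 M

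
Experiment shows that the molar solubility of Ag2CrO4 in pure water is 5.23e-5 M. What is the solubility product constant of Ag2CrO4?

5.72 × 10^-13

Ag2CrO4(s) <=> 2 Ag^+ + CrO4^2-
With molar solubility s: [Ag^+] = 2s, [CrO4^2-] = s.
Ksp = [Ag^+]^2[CrO4^2-]
So Ksp = (2s)^2 × s = 4s^3
Ksp = 4 × (5.23 × 10^-5)^3 = 5.72 × 10^-13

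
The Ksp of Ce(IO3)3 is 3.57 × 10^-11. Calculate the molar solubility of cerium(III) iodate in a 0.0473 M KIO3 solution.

Ce(IO3)3(s) ⇌ Ce^3+ + 3 IO3^-
Ksp = [Ce^3+][IO3^-]^3
Let s be the molar solubility in this solution. [Ce^3+] = s, [IO3^-] = 0.0473 + 3s ≈ 0.0473 (since IO3^- from KIO3 dominates).
Ksp ≈ s × (0.0473)^3
s = 3.37 x 10^-7 M
Check: 3s = 1.0 x 10^-6 ≪ 0.0473, so the approximation is valid.

s ≈ 3.37 x 10^-7 M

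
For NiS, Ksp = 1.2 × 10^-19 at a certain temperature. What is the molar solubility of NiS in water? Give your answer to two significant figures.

s = 3.5e-10 M

NiS(s) ⇌ Ni^2+ + S^2-
Ksp = [Ni^2+][S^2-]
With molar solubility s: [Ni^2+] = s, [S^2-] = s.
Ksp = (s)(s) = s^2
s = √(1.2 × 10^-19) = 3.5 × 10^-10 M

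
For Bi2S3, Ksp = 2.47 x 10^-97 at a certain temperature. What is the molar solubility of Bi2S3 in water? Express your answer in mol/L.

1.87 × 10^-20 M

Bi2S3(s) ⇌ 2 Bi^3+(aq) + 3 S^2-(aq)
Ksp = [Bi^3+]^2[S^2-]^3
If s mol/L of Bi2S3 dissolves, [Bi^3+] = 2s and [S^2-] = 3s.
So Ksp = (2s)^2 × (3s)^3 = 108s^5
s^5 = 2.47 x 10^-97 / 108, so s = 1.87 × 10^-20 M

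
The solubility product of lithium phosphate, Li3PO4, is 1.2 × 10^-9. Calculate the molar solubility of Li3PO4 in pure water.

s ≈ 2.6e-3 M

Li3PO4(s) <=> 3 Li^+(aq) + PO4^3-(aq)
Ksp = [Li^+]^3[PO4^3-]
With molar solubility s: [Li^+] = 3s, [PO4^3-] = s.
Ksp = (3s)^3s = 27s^4
s^4 = 1.2 × 10^-9 / 27, so s = 2.6 x 10^-3 M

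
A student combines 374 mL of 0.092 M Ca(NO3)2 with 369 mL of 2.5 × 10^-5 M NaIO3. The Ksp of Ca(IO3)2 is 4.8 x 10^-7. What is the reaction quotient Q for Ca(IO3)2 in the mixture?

Q = 7.1 × 10^-12

Total volume = 374 + 369 = 743 mL.
[Ca^2+] = 9.2 × 10^-2 × (374/743) = 4.63 × 10^-2 M
[IO3^-] = 2.5 × 10^-5 × (369/743) = 1.24 × 10^-5 M
Ca(IO3)2(s) ⇌ Ca^2+(aq) + 2 IO3^-(aq), so Q = [Ca^2+][IO3^-]^2
Q = (4.63 x 10^-2)(1.24 × 10^-5)^2 = 7.1 × 10^-12
Q < Ksp, so no precipitate of Ca(IO3)2 forms.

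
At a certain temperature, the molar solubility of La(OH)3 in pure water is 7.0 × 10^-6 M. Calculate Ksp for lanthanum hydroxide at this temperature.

La(OH)3(s) <=> La^3+ + 3 OH^-
For each mole of La(OH)3 that dissolves: [La^3+] = s, [OH^-] = 3s.
Ksp = [La^3+][OH^-]^3
Substituting: Ksp = s(3s)^3 = 27s^4
Ksp = 27 × (7.0 × 10^-6)^4 = 6.5 x 10^-20

Ksp = 6.5e-20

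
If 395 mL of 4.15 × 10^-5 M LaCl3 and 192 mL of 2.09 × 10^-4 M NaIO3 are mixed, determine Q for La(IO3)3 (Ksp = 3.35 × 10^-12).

8.92 x 10^-18

Total volume = 395 + 192 = 587 mL.
[La^3+] = 4.15 × 10^-5 × (395/587) = 2.793 × 10^-5 M
[IO3^-] = 2.09 × 10^-4 × (192/587) = 6.836 × 10^-5 M
La(IO3)3(s) <=> La^3+(aq) + 3 IO3^-(aq), so Q = [La^3+][IO3^-]^3
Q = (2.793 × 10^-5)(6.836 × 10^-5)^3 = 8.92 × 10^-18
Q < Ksp, so no precipitate of La(IO3)3 forms.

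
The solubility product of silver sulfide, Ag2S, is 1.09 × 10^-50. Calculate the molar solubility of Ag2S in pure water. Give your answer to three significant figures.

Ag2S(s) <=> 2 Ag^+(aq) + S^2-(aq)
Ksp = [Ag^+]^2[S^2-]
If s mol/L of Ag2S dissolves, [Ag^+] = 2s and [S^2-] = s.
So Ksp = (2s)^2 × s = 4s^3
Solving, s = (1.09 × 10^-50/4)^(1/3) = 1.40 × 10^-17 M

1.40e-17 M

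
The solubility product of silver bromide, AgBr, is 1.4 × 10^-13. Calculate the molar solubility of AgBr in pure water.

s = 3.7e-7 M

AgBr(s) ⇌ Ag^+ + Br^-
Ksp = [Ag^+][Br^-]
Let s = molar solubility. Then [Ag^+] = s and [Br^-] = s.
Ksp = s × s = s^2
s = √(1.4 × 10^-13) = 3.7 × 10^-7 M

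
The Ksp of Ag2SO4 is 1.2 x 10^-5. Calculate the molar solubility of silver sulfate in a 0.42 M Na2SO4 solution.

Ag2SO4(s) <=> 2 Ag^+(aq) + SO4^2-(aq)
Ksp = [Ag^+]^2[SO4^2-]
Let s be the molar solubility in this solution. [Ag^+] = 2s, [SO4^2-] = 0.42 + s ≈ 0.42 (common-ion effect: SO4^2- is already 0.42 M).
Ksp ≈ (2s)^2 × 0.42
s = 2.7 x 10^-3 M
Check: s = 2.7 × 10^-3 ≪ 0.42, so the approximation is valid.

s = 2.7e-3 M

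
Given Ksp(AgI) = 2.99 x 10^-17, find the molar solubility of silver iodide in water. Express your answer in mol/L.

s = 5.47 × 10^-9 M

AgI(s) ⇌ Ag^+(aq) + I^-(aq)
Ksp = [Ag^+][I^-]
For each mole of AgI that dissolves: [Ag^+] = s, [I^-] = s.
Ksp = s^2
s = √(2.99 x 10^-17) = 5.47 × 10^-9 M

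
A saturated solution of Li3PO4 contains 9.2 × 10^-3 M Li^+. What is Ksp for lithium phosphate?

Li3PO4(s) <=> 3 Li^+ + PO4^3-
Stoichiometry gives [PO4^3-] = (1/3)[Li^+] = 3.07 × 10^-3 M.
Ksp = [Li^+]^3[PO4^3-]
Ksp = (9.2 x 10^-3)^3 × 3.07 × 10^-3 = 2.4 × 10^-9

Ksp ≈ 2.4 × 10^-9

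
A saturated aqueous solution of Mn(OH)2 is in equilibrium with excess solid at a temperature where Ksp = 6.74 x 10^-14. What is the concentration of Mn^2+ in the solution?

Mn(OH)2(s) ⇌ Mn^2+(aq) + 2 OH^-(aq)
Ksp = [Mn^2+][OH^-]^2
If s mol/L of Mn(OH)2 dissolves, [Mn^2+] = s and [OH^-] = 2s.
Substituting: Ksp = s(2s)^2 = 4s^3
s^3 = 6.74 x 10^-14 / 4, so s = 2.564 x 10^-5 M
[Mn^2+] = s = 2.56 x 10^-5 M

2.56e-5 M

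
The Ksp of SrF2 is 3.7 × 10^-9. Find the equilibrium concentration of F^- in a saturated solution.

SrF2(s) ⇌ Sr^2+ + 2 F^-
Ksp = [Sr^2+][F^-]^2
For each mole of SrF2 that dissolves: [Sr^2+] = s, [F^-] = 2s.
So Ksp = s × (2s)^2 = 4s^3
s^3 = 3.7 × 10^-9 / 4, so s = 9.74 × 10^-4 M
[F^-] = 2s = 1.9 x 10^-3 M

[F^-] ≈ 1.9e-3 M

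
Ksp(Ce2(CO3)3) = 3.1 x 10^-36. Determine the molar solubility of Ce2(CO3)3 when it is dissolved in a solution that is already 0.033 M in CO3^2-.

1.5e-16 M

Ce2(CO3)3(s) ⇌ 2 Ce^3+ + 3 CO3^2-
Ksp = [Ce^3+]^2[CO3^2-]^3
Let s = moles of Ce2(CO3)3 that dissolve per litre. [Ce^3+] = 2s, [CO3^2-] = 0.033 + 3s ≈ 0.033 (Ksp is small, so little additional dissolves).
Ksp ≈ (2s)^2 × (0.033)^3
s = 1.5 x 10^-16 M
Check: 3s = 4.4 × 10^-16 ≪ 0.033, so the approximation is valid.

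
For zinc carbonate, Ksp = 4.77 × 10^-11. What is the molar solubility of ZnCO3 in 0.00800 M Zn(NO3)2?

s ≈ 5.96e-9 M

ZnCO3(s) <=> Zn^2+ + CO3^2-
Ksp = [Zn^2+][CO3^2-]
Let s = moles of ZnCO3 that dissolve per litre. [Zn^2+] = 0.00800 + s ≈ 0.00800, [CO3^2-] = s (common-ion effect: Zn^2+ is already 0.00800 M).
Ksp ≈ 0.00800 × s
s = 5.96 × 10^-9 M
Check: s = 6.0 × 10^-9 ≪ 0.00800, so the approximation is valid.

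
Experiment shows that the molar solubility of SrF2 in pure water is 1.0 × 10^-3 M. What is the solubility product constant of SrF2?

Ksp ≈ 4.0 × 10^-9

SrF2(s) <=> Sr^2+(aq) + 2 F^-(aq)
Let s = molar solubility. Then [Sr^2+] = s and [F^-] = 2s.
Ksp = [Sr^2+][F^-]^2
Substituting: Ksp = s(2s)^2 = 4s^3
With s = 1.0 × 10^-3: Ksp = 4.0 x 10^-9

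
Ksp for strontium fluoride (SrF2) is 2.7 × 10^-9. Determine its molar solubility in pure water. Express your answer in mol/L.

8.8 × 10^-4 M

SrF2(s) ⇌ Sr^2+ + 2 F^-
Ksp = [Sr^2+][F^-]^2
With molar solubility s: [Sr^2+] = s, [F^-] = 2s.
Substituting: Ksp = s(2s)^2 = 4s^3
Solving, s = (2.7 × 10^-9/4)^(1/3) = 8.8 × 10^-4 M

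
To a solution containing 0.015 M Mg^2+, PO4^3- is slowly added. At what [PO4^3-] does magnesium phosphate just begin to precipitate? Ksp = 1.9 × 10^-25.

Mg3(PO4)2(s) ⇌ 3 Mg^2+ + 2 PO4^3-
Ksp = [Mg^2+]^3[PO4^3-]^2
Precipitation begins when Q = Ksp. With [Mg^2+] = 0.015 M:
1.9 × 10^-25 = (0.015)^3 × [PO4^3-]^2
[PO4^3-] = (1.9 × 10^-25 / 3.38 x 10^-6)^(1/2) = 2.4 × 10^-10 M

[PO4^3-] ≈ 2.4e-10 M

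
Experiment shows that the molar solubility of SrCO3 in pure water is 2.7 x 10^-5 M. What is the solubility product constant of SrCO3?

SrCO3(s) <=> Sr^2+(aq) + CO3^2-(aq)
Let s = molar solubility. Then [Sr^2+] = s and [CO3^2-] = s.
Ksp = [Sr^2+][CO3^2-]
Ksp = (s)(s) = s^2
Ksp = (2.7 × 10^-5)^2 = 7.3 x 10^-10

Ksp ≈ 7.3 × 10^-10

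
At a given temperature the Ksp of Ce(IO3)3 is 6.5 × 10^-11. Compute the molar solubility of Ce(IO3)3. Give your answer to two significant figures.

s ≈ 1.2 x 10^-3 M

Ce(IO3)3(s) ⇌ Ce^3+ + 3 IO3^-
Ksp = [Ce^3+][IO3^-]^3
Let s = molar solubility. Then [Ce^3+] = s and [IO3^-] = 3s.
Ksp = s(3s)^3 = 27s^4
s^4 = 6.5 × 10^-11 / 27, so s = 1.2 × 10^-3 M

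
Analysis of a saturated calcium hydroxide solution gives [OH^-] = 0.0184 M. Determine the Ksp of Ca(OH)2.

3.11 × 10^-6

Ca(OH)2(s) ⇌ Ca^2+(aq) + 2 OH^-(aq)
Stoichiometry gives [Ca^2+] = (1/2)[OH^-] = 9.200 × 10^-3 M.
Ksp = [Ca^2+][OH^-]^2
Ksp = 9.200 x 10^-3 × (1.84 × 10^-2)^2 = 3.11 × 10^-6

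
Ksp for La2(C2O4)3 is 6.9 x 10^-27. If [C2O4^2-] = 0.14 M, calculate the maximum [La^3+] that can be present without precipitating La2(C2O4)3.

[La^3+] ≈ 1.6e-12 M

La2(C2O4)3(s) ⇌ 2 La^3+(aq) + 3 C2O4^2-(aq)
Ksp = [La^3+]^2[C2O4^2-]^3
Precipitation begins when Q = Ksp. With [C2O4^2-] = 0.14 M:
6.9 x 10^-27 = (0.14)^3 × [La^3+]^2
[La^3+] = (6.9 x 10^-27 / 2.74 x 10^-3)^(1/2) = 1.6 × 10^-12 M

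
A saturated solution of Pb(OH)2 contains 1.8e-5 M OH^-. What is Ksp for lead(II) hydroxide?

2.9 × 10^-15

Pb(OH)2(s) <=> Pb^2+(aq) + 2 OH^-(aq)
Stoichiometry gives [Pb^2+] = (1/2)[OH^-] = 9.00 × 10^-6 M.
Ksp = [Pb^2+][OH^-]^2
Ksp = 9.00 × 10^-6 × (1.8 × 10^-5)^2 = 2.9 × 10^-15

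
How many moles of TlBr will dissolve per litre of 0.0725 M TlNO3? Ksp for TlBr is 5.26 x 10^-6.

s = 7.26 x 10^-5 M

TlBr(s) ⇌ Tl^+ + Br^-
Ksp = [Tl^+][Br^-]
If s mol/L dissolves here, [Tl^+] = 0.0725 + s ≈ 0.0725, [Br^-] = s (common-ion effect: Tl^+ is already 0.0725 M).
Ksp ≈ 0.0725 × s
s = 7.26 × 10^-5 M
Check: s = 7.3 × 10^-5 ≪ 0.0725, so the approximation is valid.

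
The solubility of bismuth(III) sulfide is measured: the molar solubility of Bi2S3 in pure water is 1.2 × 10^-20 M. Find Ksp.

Ksp = 2.7 x 10^-98

Bi2S3(s) <=> 2 Bi^3+ + 3 S^2-
With molar solubility s: [Bi^3+] = 2s, [S^2-] = 3s.
Ksp = [Bi^3+]^2[S^2-]^3
Ksp = (2s)^2(3s)^3 = 108s^5
With s = 1.2 × 10^-20: Ksp = 2.7 × 10^-98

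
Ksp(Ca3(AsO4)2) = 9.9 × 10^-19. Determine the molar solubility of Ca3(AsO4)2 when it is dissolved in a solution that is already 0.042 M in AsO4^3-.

s ≈ 2.7 × 10^-6 M

Ca3(AsO4)2(s) ⇌ 3 Ca^2+(aq) + 2 AsO4^3-(aq)
Ksp = [Ca^2+]^3[AsO4^3-]^2
Let s be the molar solubility in this solution. [Ca^2+] = 3s, [AsO4^3-] = 0.042 + 2s ≈ 0.042 (common-ion effect: AsO4^3- is already 0.042 M).
Ksp ≈ (3s)^3 × (0.042)^2
s = 2.7 × 10^-6 M
Check: 2s = 5.5 × 10^-6 ≪ 0.042, so the approximation is valid.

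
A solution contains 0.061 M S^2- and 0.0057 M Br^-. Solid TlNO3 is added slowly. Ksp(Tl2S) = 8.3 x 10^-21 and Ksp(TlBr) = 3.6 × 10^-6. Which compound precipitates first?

Each salt begins to precipitate when Q = Ksp, i.e. when [Tl^+] reaches its threshold.
For Tl2S: 8.3 x 10^-21 = 0.061 × [Tl^+]^2  ⇒  [Tl^+] = 3.7 × 10^-10 M.
For TlBr: 3.6 × 10^-6 = 0.0057 × [Tl^+]  ⇒  [Tl^+] = 6.3 × 10^-4 M.
The salt with the lower threshold [Tl^+] precipitates first: Tl2S.

Tl2S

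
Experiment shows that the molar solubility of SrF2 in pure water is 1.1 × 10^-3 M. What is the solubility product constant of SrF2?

SrF2(s) ⇌ Sr^2+ + 2 F^-
If s mol/L of SrF2 dissolves, [Sr^2+] = s and [F^-] = 2s.
Ksp = [Sr^2+][F^-]^2
So Ksp = s × (2s)^2 = 4s^3
Ksp = 4 × (1.1 × 10^-3)^3 = 5.3 × 10^-9

5.3 × 10^-9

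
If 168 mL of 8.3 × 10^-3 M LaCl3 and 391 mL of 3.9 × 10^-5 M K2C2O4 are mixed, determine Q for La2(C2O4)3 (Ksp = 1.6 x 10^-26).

Total volume = 168 + 391 = 559 mL.
[La^3+] = 8.3 × 10^-3 × (168/559) = 2.49 × 10^-3 M
[C2O4^2-] = 3.9 × 10^-5 × (391/559) = 2.73 × 10^-5 M
La2(C2O4)3(s) ⇌ 2 La^3+ + 3 C2O4^2-, so Q = [La^3+]^2[C2O4^2-]^3
Q = (2.49 × 10^-3)^2(2.73 x 10^-5)^3 = 1.3 × 10^-19
Q > Ksp, so La2(C2O4)3 will precipitate.

Q = 1.3e-19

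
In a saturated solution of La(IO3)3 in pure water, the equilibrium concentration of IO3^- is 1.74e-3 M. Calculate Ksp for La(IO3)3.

Ksp ≈ 3.06 x 10^-12

La(IO3)3(s) ⇌ La^3+(aq) + 3 IO3^-(aq)
Stoichiometry gives [La^3+] = (1/3)[IO3^-] = 5.800 x 10^-4 M.
Ksp = [La^3+][IO3^-]^3
Ksp = 5.800 × 10^-4 × (1.74 x 10^-3)^3 = 3.06 x 10^-12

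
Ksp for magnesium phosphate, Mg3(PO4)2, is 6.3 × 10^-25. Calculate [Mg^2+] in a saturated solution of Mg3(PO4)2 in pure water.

Mg3(PO4)2(s) ⇌ 3 Mg^2+(aq) + 2 PO4^3-(aq)
Ksp = [Mg^2+]^3[PO4^3-]^2
Let s = molar solubility. Then [Mg^2+] = 3s and [PO4^3-] = 2s.
So Ksp = (3s)^3 × (2s)^2 = 108s^5
Solving, s = (6.3 × 10^-25/108)^(1/5) = 5.66 × 10^-6 M
[Mg^2+] = 3s = 1.7 × 10^-5 M

1.7e-5 M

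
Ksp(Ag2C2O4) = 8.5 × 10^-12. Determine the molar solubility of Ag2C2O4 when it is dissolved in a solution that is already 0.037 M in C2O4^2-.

7.6e-6 M

Ag2C2O4(s) ⇌ 2 Ag^+(aq) + C2O4^2-(aq)
Ksp = [Ag^+]^2[C2O4^2-]
Let s = moles of Ag2C2O4 that dissolve per litre. [Ag^+] = 2s, [C2O4^2-] = 0.037 + s ≈ 0.037 (common-ion effect: C2O4^2- is already 0.037 M).
Ksp ≈ (2s)^2 × 0.037
s = 7.6 × 10^-6 M
Check: s = 7.6 x 10^-6 ≪ 0.037, so the approximation is valid.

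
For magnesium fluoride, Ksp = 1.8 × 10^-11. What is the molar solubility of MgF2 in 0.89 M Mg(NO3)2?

MgF2(s) ⇌ Mg^2+ + 2 F^-
Ksp = [Mg^2+][F^-]^2
If s mol/L dissolves here, [Mg^2+] = 0.89 + s ≈ 0.89, [F^-] = 2s (Ksp is small, so little additional dissolves).
Ksp ≈ 0.89 × (2s)^2
s = 2.2 x 10^-6 M
Check: s = 2.2 x 10^-6 ≪ 0.89, so the approximation is valid.

2.2e-6 M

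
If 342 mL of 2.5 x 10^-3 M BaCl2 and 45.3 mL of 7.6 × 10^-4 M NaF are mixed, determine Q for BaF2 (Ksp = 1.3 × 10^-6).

Total volume = 342 + 45.3 = 387.3 mL.
[Ba^2+] = 2.5 x 10^-3 × (342/387.3) = 2.21 × 10^-3 M
[F^-] = 7.6 × 10^-4 × (45.3/387.3) = 8.89 × 10^-5 M
BaF2(s) <=> Ba^2+(aq) + 2 F^-(aq), so Q = [Ba^2+][F^-]^2
Q = (2.21 x 10^-3)(8.89 × 10^-5)^2 = 1.7 × 10^-11
Q < Ksp, so no precipitate of BaF2 forms.

Q ≈ 1.7 × 10^-11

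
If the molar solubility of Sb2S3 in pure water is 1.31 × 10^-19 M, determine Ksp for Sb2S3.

Ksp ≈ 4.17e-93

Sb2S3(s) ⇌ 2 Sb^3+ + 3 S^2-
For each mole of Sb2S3 that dissolves: [Sb^3+] = 2s, [S^2-] = 3s.
Ksp = [Sb^3+]^2[S^2-]^3
Substituting: Ksp = (2s)^2(3s)^3 = 108s^5
Ksp = 108 × (1.31 × 10^-19)^5 = 4.17 × 10^-93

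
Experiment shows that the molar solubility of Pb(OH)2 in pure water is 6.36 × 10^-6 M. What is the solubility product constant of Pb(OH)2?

Ksp = 1.03 × 10^-15

Pb(OH)2(s) <=> Pb^2+ + 2 OH^-
Let s = molar solubility. Then [Pb^2+] = s and [OH^-] = 2s.
Ksp = [Pb^2+][OH^-]^2
Ksp = s(2s)^2 = 4s^3
With s = 6.36 × 10^-6: Ksp = 1.03 × 10^-15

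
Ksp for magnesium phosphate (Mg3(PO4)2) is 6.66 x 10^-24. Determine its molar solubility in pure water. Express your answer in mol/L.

s = 9.08e-6 M

Mg3(PO4)2(s) <=> 3 Mg^2+ + 2 PO4^3-
Ksp = [Mg^2+]^3[PO4^3-]^2
Let s = molar solubility. Then [Mg^2+] = 3s and [PO4^3-] = 2s.
Ksp = (3s)^3(2s)^2 = 108s^5
Solving, s = (6.66 x 10^-24/108)^(1/5) = 9.08 × 10^-6 M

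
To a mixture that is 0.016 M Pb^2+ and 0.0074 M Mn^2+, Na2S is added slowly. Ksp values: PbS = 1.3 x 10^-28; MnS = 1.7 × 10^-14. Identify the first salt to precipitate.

Precipitation of each salt starts when its ion product equals its Ksp.
For PbS: 1.3 x 10^-28 = 0.016 × [S^2-]  ⇒  [S^2-] = 8.1 × 10^-27 M.
For MnS: 1.7 × 10^-14 = 0.0074 × [S^2-]  ⇒  [S^2-] = 2.3 × 10^-12 M.
The salt with the lower threshold [S^2-] precipitates first: PbS.

PbS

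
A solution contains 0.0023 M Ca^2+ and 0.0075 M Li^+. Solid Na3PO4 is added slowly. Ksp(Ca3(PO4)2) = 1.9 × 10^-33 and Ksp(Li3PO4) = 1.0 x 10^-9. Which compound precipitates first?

Precipitation of each salt starts when its ion product equals its Ksp.
For Ca3(PO4)2: 1.9 × 10^-33 = (0.0023)^3 × [PO4^3-]^2  ⇒  [PO4^3-] = 4.0 × 10^-13 M.
For Li3PO4: 1.0 x 10^-9 = (0.0075)^3 × [PO4^3-]  ⇒  [PO4^3-] = 2.4 × 10^-3 M.
The salt with the lower threshold [PO4^3-] precipitates first: Ca3(PO4)2.

Ca3(PO4)2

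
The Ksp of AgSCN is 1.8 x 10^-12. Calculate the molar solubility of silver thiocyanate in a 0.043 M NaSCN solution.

AgSCN(s) ⇌ Ag^+(aq) + SCN^-(aq)
Ksp = [Ag^+][SCN^-]
If s mol/L dissolves here, [Ag^+] = s, [SCN^-] = 0.043 + s ≈ 0.043 (Ksp is small, so little additional dissolves).
Ksp ≈ s × 0.043
s = 4.2 × 10^-11 M
Check: s = 4.2 × 10^-11 ≪ 0.043, so the approximation is valid.

s ≈ 4.2e-11 M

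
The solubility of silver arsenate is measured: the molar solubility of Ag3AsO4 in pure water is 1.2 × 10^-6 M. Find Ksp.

5.6e-23

Ag3AsO4(s) ⇌ 3 Ag^+(aq) + AsO4^3-(aq)
If s mol/L of Ag3AsO4 dissolves, [Ag^+] = 3s and [AsO4^3-] = s.
Ksp = [Ag^+]^3[AsO4^3-]
So Ksp = (3s)^3 × s = 27s^4
With s = 1.2 x 10^-6: Ksp = 5.6 × 10^-23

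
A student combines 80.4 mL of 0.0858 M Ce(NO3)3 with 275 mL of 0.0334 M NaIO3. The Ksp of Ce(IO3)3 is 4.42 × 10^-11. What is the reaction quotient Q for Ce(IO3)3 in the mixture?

Total volume = 80.4 + 275 = 355.4 mL.
[Ce^3+] = 8.58 x 10^-2 × (80.4/355.4) = 1.941 x 10^-2 M
[IO3^-] = 3.34 × 10^-2 × (275/355.4) = 2.584 × 10^-2 M
Ce(IO3)3(s) ⇌ Ce^3+ + 3 IO3^-, so Q = [Ce^3+][IO3^-]^3
Q = (1.941 × 10^-2)(2.584 x 10^-2)^3 = 3.35 × 10^-7
Q > Ksp, so Ce(IO3)3 will precipitate.

Q = 3.35e-7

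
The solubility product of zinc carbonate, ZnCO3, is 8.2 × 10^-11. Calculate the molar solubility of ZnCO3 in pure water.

ZnCO3(s) ⇌ Zn^2+(aq) + CO3^2-(aq)
Ksp = [Zn^2+][CO3^2-]
For each mole of ZnCO3 that dissolves: [Zn^2+] = s, [CO3^2-] = s.
Ksp = (s)(s) = s^2
s = √(8.2 × 10^-11) = 9.1 × 10^-6 M

s ≈ 9.1 × 10^-6 M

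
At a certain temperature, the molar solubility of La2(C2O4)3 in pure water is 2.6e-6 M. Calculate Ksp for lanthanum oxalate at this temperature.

La2(C2O4)3(s) ⇌ 2 La^3+ + 3 C2O4^2-
If s mol/L of La2(C2O4)3 dissolves, [La^3+] = 2s and [C2O4^2-] = 3s.
Ksp = [La^3+]^2[C2O4^2-]^3
Substituting: Ksp = (2s)^2(3s)^3 = 108s^5
With s = 2.6 x 10^-6: Ksp = 1.3 × 10^-26

Ksp = 1.3e-26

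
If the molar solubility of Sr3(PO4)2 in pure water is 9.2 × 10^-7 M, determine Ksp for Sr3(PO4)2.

Ksp = 7.1 x 10^-29

Sr3(PO4)2(s) ⇌ 3 Sr^2+(aq) + 2 PO4^3-(aq)
If s mol/L of Sr3(PO4)2 dissolves, [Sr^2+] = 3s and [PO4^3-] = 2s.
Ksp = [Sr^2+]^3[PO4^3-]^2
Substituting: Ksp = (3s)^3(2s)^2 = 108s^5
Ksp = 108 × (9.2 x 10^-7)^5 = 7.1 × 10^-29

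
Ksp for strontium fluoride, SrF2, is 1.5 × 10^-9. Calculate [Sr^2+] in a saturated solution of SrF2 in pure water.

SrF2(s) ⇌ Sr^2+(aq) + 2 F^-(aq)
Ksp = [Sr^2+][F^-]^2
With molar solubility s: [Sr^2+] = s, [F^-] = 2s.
Substituting: Ksp = s(2s)^2 = 4s^3
Solving, s = (1.5 × 10^-9/4)^(1/3) = 7.21 × 10^-4 M
[Sr^2+] = s = 7.2 x 10^-4 M

[Sr^2+] ≈ 7.2 x 10^-4 M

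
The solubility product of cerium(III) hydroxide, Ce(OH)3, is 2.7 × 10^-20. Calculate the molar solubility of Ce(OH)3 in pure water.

s = 5.6 × 10^-6 M

Ce(OH)3(s) ⇌ Ce^3+ + 3 OH^-
Ksp = [Ce^3+][OH^-]^3
For each mole of Ce(OH)3 that dissolves: [Ce^3+] = s, [OH^-] = 3s.
Substituting: Ksp = s(3s)^3 = 27s^4
s^4 = 2.7 × 10^-20 / 27, so s = 5.6 x 10^-6 M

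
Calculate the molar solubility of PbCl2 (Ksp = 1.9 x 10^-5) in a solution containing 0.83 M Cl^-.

PbCl2(s) ⇌ Pb^2+ + 2 Cl^-
Ksp = [Pb^2+][Cl^-]^2
Let s be the molar solubility in this solution. [Pb^2+] = s, [Cl^-] = 0.83 + 2s ≈ 0.83 (since the Cl^- already present dominates).
Ksp ≈ s × (0.83)^2
s = 2.8 × 10^-5 M
Check: 2s = 5.5 x 10^-5 ≪ 0.83, so the approximation is valid.

s = 2.8 x 10^-5 M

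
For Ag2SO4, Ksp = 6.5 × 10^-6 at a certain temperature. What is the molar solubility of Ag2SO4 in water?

Ag2SO4(s) ⇌ 2 Ag^+ + SO4^2-
Ksp = [Ag^+]^2[SO4^2-]
For each mole of Ag2SO4 that dissolves: [Ag^+] = 2s, [SO4^2-] = s.
Ksp = (2s)^2s = 4s^3
s^3 = 6.5 × 10^-6 / 4, so s = 1.2 × 10^-2 M

s ≈ 0.012 M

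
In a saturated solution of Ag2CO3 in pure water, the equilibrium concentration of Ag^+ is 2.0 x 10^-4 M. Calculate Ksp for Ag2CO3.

Ksp = 4.0 × 10^-12

Ag2CO3(s) ⇌ 2 Ag^+ + CO3^2-
Stoichiometry gives [CO3^2-] = (1/2)[Ag^+] = 1.00 x 10^-4 M.
Ksp = [Ag^+]^2[CO3^2-]
Ksp = (2.0 × 10^-4)^2 × 1.00 × 10^-4 = 4.0 × 10^-12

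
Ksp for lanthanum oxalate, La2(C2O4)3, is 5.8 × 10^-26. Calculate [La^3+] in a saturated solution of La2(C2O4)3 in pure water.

[La^3+] = 7.0 x 10^-6 M

La2(C2O4)3(s) <=> 2 La^3+ + 3 C2O4^2-
Ksp = [La^3+]^2[C2O4^2-]^3
Let s = molar solubility. Then [La^3+] = 2s and [C2O4^2-] = 3s.
Substituting: Ksp = (2s)^2(3s)^3 = 108s^5
s^5 = 5.8 × 10^-26 / 108, so s = 3.52 × 10^-6 M
[La^3+] = 2s = 7.0 x 10^-6 M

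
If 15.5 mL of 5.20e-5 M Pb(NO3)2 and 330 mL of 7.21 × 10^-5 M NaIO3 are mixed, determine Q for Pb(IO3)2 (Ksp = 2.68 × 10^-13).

Q = 1.11 x 10^-14

Total volume = 15.5 + 330 = 345.5 mL.
[Pb^2+] = 5.20 × 10^-5 × (15.5/345.5) = 2.333 × 10^-6 M
[IO3^-] = 7.21 × 10^-5 × (330/345.5) = 6.887 x 10^-5 M
Pb(IO3)2(s) <=> Pb^2+ + 2 IO3^-, so Q = [Pb^2+][IO3^-]^2
Q = (2.333 × 10^-6)(6.887 x 10^-5)^2 = 1.11 × 10^-14
Q < Ksp, so no precipitate of Pb(IO3)2 forms.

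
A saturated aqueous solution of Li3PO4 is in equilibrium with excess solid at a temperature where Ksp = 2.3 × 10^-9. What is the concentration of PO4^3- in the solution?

3.0e-3 M

Li3PO4(s) ⇌ 3 Li^+(aq) + PO4^3-(aq)
Ksp = [Li^+]^3[PO4^3-]
For each mole of Li3PO4 that dissolves: [Li^+] = 3s, [PO4^3-] = s.
Ksp = (3s)^3s = 27s^4
s = (2.3 × 10^-9 / 27)^(1/4) = 3.04 × 10^-3 M
[PO4^3-] = s = 3.0 x 10^-3 M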